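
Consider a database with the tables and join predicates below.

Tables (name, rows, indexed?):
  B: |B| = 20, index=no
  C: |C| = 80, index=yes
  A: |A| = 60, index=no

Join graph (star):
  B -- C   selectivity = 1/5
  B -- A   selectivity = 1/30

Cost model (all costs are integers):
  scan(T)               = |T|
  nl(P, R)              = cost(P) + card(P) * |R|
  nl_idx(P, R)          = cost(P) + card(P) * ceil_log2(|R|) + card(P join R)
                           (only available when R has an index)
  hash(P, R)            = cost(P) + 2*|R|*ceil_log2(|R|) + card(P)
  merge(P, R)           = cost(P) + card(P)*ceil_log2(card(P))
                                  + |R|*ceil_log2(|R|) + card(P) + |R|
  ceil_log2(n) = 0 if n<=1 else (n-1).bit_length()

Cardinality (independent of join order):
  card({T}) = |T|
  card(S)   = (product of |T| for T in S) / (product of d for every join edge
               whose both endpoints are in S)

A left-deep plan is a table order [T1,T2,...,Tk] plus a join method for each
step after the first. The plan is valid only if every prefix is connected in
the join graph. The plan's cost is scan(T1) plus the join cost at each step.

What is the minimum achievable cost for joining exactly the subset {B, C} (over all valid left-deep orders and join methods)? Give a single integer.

360

Selinger DP over subsets of {B,C}:
  {B}: scan cost=20, card=20
  {C}: scan cost=80, card=80
  {BC}: card=320; try (B,hash)→360, (C,nl_idx)→480, (C,merge)→780, (B,merge)→840, (C,hash)→1160, (C,nl)→1620 …(+1); best=360 via (B,hash)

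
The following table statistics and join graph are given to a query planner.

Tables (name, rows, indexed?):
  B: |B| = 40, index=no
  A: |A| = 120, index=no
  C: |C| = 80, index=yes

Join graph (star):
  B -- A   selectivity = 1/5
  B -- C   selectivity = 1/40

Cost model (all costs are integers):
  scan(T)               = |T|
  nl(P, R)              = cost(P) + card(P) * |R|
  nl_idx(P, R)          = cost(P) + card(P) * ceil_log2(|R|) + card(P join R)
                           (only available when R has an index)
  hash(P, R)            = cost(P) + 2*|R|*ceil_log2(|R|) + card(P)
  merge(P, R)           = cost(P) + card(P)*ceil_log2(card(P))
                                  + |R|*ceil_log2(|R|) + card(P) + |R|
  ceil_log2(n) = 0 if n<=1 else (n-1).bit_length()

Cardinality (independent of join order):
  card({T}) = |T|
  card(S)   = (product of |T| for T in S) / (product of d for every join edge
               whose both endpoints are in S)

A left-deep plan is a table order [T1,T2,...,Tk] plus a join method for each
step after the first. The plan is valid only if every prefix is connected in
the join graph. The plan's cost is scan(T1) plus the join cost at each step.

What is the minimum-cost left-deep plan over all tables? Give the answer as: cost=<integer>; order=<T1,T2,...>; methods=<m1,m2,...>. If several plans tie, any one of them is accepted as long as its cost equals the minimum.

Selinger DP (subsets sized 1..n):
  {B}: scan cost=40, card=40
  {A}: scan cost=120, card=120
  {C}: scan cost=80, card=80
  {AB}: card=960; try (B,hash)→720, (A,merge)→1280, (B,merge)→1360, (A,hash)→1760, (A,nl)→4840, (B,nl)→4920; best=720 via (B,hash)
  {BC}: card=80; try (C,nl_idx)→400, (B,hash)→640, (C,merge)→960, (B,merge)→1000, (C,hash)→1200, (C,nl)→3240 …(+1); best=400 via (C,nl_idx)
  {ABC}: card=1920; try (A,merge)→2000, (A,hash)→2160, (C,hash)→2800, (C,nl_idx)→9360, (A,nl)→10000, (C,merge)→11920 …(+1); best=2000 via (A,merge)

cost=2000; order=B,C,A; methods=nl_idx,merge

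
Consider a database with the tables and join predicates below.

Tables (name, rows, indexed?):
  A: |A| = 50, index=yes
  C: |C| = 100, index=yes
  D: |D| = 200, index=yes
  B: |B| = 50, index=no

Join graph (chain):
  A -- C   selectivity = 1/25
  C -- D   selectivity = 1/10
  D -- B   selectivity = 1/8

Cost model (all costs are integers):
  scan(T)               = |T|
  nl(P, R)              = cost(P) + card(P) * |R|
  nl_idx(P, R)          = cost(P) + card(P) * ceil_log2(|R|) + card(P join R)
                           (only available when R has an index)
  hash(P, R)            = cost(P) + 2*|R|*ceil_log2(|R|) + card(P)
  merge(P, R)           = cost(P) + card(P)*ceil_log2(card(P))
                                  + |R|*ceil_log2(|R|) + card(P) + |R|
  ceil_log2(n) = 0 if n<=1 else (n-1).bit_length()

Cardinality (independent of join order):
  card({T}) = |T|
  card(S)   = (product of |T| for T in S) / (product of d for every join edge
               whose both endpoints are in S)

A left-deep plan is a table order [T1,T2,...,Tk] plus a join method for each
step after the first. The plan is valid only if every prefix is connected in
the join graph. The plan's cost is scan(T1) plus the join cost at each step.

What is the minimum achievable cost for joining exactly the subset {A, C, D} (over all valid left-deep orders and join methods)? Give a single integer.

Selinger DP over subsets of {A,C,D}:
  {A}: scan cost=50, card=50
  {C}: scan cost=100, card=100
  {D}: scan cost=200, card=200
  {AC}: card=200; try (C,nl_idx)→600, (A,hash)→800, (A,nl_idx)→900, (C,merge)→1200, (A,merge)→1250, (C,hash)→1500 …(+2); best=600 via (C,nl_idx)
  {CD}: card=2000; try (C,hash)→1800, (D,merge)→2700, (C,merge)→2800, (D,nl_idx)→2900, (D,hash)→3400, (C,nl_idx)→3600 …(+2); best=1800 via (C,hash)
  {ACD}: card=4000; try (D,hash)→4000, (D,merge)→4200, (A,hash)→4400, (D,nl_idx)→6200, (A,nl_idx)→17800, (A,merge)→26150 …(+2); best=4000 via (D,hash)

4000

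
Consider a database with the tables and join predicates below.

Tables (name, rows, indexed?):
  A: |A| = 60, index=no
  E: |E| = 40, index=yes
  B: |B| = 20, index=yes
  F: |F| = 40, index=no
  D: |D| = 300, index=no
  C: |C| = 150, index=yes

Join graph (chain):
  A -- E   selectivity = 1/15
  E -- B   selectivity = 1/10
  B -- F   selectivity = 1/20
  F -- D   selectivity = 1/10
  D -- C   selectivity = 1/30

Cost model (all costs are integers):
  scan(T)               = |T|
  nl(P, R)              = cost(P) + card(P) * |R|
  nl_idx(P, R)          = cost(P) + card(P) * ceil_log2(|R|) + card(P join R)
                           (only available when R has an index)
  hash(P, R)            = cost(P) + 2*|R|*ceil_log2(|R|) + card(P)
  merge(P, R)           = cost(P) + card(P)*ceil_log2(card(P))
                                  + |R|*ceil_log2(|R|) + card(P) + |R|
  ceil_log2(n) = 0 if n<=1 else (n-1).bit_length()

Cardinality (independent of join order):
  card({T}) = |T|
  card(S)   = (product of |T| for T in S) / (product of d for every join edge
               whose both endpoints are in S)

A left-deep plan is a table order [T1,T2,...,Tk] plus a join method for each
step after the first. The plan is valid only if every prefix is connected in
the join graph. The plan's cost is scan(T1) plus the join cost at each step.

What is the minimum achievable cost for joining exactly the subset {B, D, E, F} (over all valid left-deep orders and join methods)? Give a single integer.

Selinger DP over subsets of {B,D,E,F}:
  {E}: scan cost=40, card=40
  {B}: scan cost=20, card=20
  {F}: scan cost=40, card=40
  {D}: scan cost=300, card=300
  {BE}: card=80; try (E,nl_idx)→220, (B,hash)→280, (B,nl_idx)→320, (E,merge)→420, (B,merge)→440, (E,hash)→520 …(+2); best=220 via (E,nl_idx)
  {BF}: card=40; try (B,hash)→280, (B,nl_idx)→280, (F,merge)→420, (B,merge)→440, (F,hash)→520, (F,nl)→820 …(+1); best=280 via (B,hash)
  {DF}: card=1200; try (F,hash)→1080, (D,merge)→3320, (F,merge)→3580, (D,hash)→5480, (D,nl)→12040, (F,nl)→12300; best=1080 via (F,hash)
  {BEF}: card=160; try (E,nl_idx)→680, (F,hash)→780, (E,hash)→800, (E,merge)→840, (F,merge)→1140, (E,nl)→1880 …(+1); best=680 via (E,nl_idx)
  {BDF}: card=1200; try (B,hash)→2480, (D,merge)→3560, (D,hash)→5720, (B,nl_idx)→8280, (D,nl)→12280, (B,merge)→15600 …(+1); best=2480 via (B,hash)
  {BDEF}: card=4800; try (E,hash)→4160, (D,merge)→5120, (D,hash)→6240, (E,nl_idx)→14480, (E,merge)→17160, (D,nl)→48680 …(+1); best=4160 via (E,hash)

4160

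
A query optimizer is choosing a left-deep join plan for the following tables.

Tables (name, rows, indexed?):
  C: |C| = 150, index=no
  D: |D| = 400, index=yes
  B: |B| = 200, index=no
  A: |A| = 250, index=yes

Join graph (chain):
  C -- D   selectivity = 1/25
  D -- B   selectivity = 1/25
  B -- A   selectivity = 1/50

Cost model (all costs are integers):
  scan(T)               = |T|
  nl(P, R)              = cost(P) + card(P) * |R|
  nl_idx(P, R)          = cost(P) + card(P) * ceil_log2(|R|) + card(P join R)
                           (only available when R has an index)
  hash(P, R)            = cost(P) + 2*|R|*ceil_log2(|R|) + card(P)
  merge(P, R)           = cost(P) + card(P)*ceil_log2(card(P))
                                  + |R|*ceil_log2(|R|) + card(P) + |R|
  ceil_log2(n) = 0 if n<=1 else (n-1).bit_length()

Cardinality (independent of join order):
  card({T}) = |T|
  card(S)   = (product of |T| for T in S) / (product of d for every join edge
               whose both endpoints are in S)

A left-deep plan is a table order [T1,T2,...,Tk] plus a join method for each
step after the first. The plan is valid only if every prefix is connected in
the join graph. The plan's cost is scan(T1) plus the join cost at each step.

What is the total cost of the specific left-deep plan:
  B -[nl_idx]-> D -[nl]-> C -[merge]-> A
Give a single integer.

794650

step 1: scan B: cost=200, card=200
step 2: join D via nl_idx
    card(P join D) = 200*400/(25) = 3200
    cost = 200 + 200*9 + 3200 = 5200
step 3: join C via nl
    card(P join C) = 3200*150/(25) = 19200
    cost = 5200 + 3200*150 = 485200
step 4: join A via merge
    card(P join A) = 19200*250/(50) = 96000
    cost = 485200 + 19200*15 + 250*8 + 19200 + 250 = 794650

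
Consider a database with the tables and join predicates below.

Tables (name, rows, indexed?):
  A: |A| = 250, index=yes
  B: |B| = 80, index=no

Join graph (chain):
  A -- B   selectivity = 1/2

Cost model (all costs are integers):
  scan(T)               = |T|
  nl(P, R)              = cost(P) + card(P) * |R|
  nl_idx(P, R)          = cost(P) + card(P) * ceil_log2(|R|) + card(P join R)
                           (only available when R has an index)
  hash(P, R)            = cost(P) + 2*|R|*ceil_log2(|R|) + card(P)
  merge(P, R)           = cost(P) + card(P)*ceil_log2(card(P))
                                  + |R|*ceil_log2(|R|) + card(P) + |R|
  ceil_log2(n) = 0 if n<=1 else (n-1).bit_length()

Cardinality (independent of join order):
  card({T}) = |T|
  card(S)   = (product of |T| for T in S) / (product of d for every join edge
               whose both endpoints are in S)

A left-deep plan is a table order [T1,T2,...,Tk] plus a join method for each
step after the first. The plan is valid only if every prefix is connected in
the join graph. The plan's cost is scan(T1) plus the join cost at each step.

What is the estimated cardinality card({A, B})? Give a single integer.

Tables in S: A(250), B(80)
Edges inside S: A-B(d=2)
numerator = 250 * 80 = 20000
denominator = 2 = 2
card(S) = 20000 / 2 = 10000

10000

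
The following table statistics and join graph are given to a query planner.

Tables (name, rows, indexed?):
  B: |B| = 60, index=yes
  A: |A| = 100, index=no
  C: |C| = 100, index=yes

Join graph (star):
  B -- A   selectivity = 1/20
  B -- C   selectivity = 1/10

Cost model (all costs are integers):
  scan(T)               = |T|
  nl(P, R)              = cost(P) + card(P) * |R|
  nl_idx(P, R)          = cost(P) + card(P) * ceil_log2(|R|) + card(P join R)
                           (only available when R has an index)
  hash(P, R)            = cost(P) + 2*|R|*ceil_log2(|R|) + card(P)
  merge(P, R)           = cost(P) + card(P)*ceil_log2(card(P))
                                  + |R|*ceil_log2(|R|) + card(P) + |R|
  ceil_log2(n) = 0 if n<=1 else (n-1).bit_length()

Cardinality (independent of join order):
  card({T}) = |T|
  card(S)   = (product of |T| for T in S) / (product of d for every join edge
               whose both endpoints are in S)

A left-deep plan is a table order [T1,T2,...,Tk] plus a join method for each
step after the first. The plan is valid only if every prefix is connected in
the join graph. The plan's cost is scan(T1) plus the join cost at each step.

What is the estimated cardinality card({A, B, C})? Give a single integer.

Tables in S: A(100), B(60), C(100)
Edges inside S: B-A(d=20), B-C(d=10)
numerator = 100 * 60 * 100 = 600000
denominator = 20 * 10 = 200
card(S) = 600000 / 200 = 3000

3000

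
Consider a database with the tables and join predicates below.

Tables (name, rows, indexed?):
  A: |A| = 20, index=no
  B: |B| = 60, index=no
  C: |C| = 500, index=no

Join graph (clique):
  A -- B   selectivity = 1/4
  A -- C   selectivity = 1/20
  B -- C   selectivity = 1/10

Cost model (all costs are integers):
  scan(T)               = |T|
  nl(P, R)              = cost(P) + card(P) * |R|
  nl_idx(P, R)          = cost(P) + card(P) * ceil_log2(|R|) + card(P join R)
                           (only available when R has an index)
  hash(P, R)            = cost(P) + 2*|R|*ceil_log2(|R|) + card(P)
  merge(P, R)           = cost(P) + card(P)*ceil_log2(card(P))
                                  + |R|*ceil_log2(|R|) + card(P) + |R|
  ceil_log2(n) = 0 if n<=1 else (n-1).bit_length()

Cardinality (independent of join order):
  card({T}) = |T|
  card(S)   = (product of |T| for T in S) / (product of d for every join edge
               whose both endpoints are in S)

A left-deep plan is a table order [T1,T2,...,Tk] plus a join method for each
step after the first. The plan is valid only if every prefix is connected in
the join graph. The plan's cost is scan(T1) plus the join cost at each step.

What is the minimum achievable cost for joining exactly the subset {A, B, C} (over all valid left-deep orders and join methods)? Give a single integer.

2420

Selinger DP over subsets of {A,B,C}:
  {A}: scan cost=20, card=20
  {B}: scan cost=60, card=60
  {C}: scan cost=500, card=500
  {AB}: card=300; try (A,hash)→320, (B,merge)→560, (A,merge)→600, (B,hash)→760, (B,nl)→1220, (A,nl)→1260; best=320 via (A,hash)
  {AC}: card=500; try (A,hash)→1200, (C,merge)→5140, (A,merge)→5620, (C,hash)→9040, (C,nl)→10020, (A,nl)→10500; best=1200 via (A,hash)
  {BC}: card=3000; try (B,hash)→1720, (C,merge)→5480, (B,merge)→5920, (C,hash)→9120, (C,nl)→30060, (B,nl)→30500; best=1720 via (B,hash)
  {ABC}: card=750; try (B,hash)→2420, (A,hash)→4920, (B,merge)→6620, (C,merge)→8320, (C,hash)→9620, (B,nl)→31200 …(+3); best=2420 via (B,hash)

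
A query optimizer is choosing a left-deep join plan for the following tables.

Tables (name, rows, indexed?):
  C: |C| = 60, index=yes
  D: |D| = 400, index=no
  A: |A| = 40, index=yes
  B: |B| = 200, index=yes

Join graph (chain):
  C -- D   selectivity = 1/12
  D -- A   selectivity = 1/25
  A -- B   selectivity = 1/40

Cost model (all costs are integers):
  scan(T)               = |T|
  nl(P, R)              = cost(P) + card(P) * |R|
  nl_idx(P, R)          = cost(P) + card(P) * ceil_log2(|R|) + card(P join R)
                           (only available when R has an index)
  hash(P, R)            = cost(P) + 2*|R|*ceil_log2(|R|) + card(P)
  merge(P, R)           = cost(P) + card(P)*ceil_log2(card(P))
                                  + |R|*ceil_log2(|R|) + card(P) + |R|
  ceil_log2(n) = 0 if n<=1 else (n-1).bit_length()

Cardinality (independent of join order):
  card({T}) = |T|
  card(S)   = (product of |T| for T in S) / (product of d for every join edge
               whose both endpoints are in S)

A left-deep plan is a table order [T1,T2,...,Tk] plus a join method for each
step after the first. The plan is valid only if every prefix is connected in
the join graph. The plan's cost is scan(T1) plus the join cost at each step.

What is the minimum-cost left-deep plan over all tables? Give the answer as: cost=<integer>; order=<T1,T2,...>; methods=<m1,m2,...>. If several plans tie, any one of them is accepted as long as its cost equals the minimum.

Selinger DP (subsets sized 1..n):
  {C}: scan cost=60, card=60
  {D}: scan cost=400, card=400
  {A}: scan cost=40, card=40
  {B}: scan cost=200, card=200
  {CD}: card=2000; try (C,hash)→1520, (D,merge)→4480, (C,nl_idx)→4800, (C,merge)→4820, (D,hash)→7320, (D,nl)→24060 …(+1); best=1520 via (C,hash)
  {AD}: card=640; try (A,hash)→1280, (A,nl_idx)→3440, (D,merge)→4320, (A,merge)→4680, (D,hash)→7280, (D,nl)→16040 …(+1); best=1280 via (A,hash)
  {AB}: card=200; try (B,nl_idx)→560, (A,hash)→880, (A,nl_idx)→1600, (B,merge)→2120, (A,merge)→2280, (B,hash)→3280 …(+2); best=560 via (B,nl_idx)
  {ACD}: card=3200; try (C,hash)→2640, (A,hash)→4000, (C,nl_idx)→8320, (C,merge)→8740, (A,nl_idx)→16720, (A,merge)→25800 …(+2); best=2640 via (C,hash)
  {ABD}: card=3200; try (B,hash)→5120, (D,merge)→6360, (D,hash)→7960, (B,nl_idx)→9600, (B,merge)→10120, (D,nl)→80560 …(+1); best=5120 via (B,hash)
  {ABCD}: card=16000; try (C,hash)→9040, (B,hash)→9040, (C,nl_idx)→40320, (B,nl_idx)→44240, (B,merge)→46040, (C,merge)→47140 …(+2); best=9040 via (C,hash)

cost=9040; order=D,A,B,C; methods=hash,hash,hash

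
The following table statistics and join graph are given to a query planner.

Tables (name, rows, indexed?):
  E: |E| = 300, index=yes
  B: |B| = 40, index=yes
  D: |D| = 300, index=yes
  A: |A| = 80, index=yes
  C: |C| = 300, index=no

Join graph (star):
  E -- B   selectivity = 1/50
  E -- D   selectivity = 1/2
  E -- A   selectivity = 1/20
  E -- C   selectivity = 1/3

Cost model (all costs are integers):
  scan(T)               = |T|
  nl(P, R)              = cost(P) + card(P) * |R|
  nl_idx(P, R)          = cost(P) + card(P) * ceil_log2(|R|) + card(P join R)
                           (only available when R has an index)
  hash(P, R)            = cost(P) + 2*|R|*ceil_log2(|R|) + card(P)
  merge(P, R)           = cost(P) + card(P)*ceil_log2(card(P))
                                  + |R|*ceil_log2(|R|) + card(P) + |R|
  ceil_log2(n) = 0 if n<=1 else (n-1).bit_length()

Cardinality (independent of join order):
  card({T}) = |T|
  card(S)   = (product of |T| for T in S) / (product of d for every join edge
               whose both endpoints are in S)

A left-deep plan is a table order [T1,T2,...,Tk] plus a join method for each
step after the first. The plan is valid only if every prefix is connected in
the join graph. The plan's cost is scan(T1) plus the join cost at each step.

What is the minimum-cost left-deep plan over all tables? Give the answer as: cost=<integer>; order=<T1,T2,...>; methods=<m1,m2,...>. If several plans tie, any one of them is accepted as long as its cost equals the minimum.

cost=109760; order=B,E,A,C,D; methods=nl_idx,hash,hash,hash

Selinger DP (subsets sized 1..n):
  {E}: scan cost=300, card=300
  {B}: scan cost=40, card=40
  {D}: scan cost=300, card=300
  {A}: scan cost=80, card=80
  {C}: scan cost=300, card=300
  {BE}: card=240; try (E,nl_idx)→640, (B,hash)→1080, (B,nl_idx)→2340, (E,merge)→3320, (B,merge)→3580, (E,hash)→5480 …(+2); best=640 via (E,nl_idx)
  {DE}: card=45000; try (E,hash)→6000, (D,hash)→6000, (E,merge)→6300, (D,merge)→6300, (E,nl_idx)→48000, (D,nl_idx)→48000 …(+2); best=6000 via (E,hash)
  {AE}: card=1200; try (A,hash)→1720, (E,nl_idx)→2000, (A,nl_idx)→3600, (E,merge)→3720, (A,merge)→3940, (E,hash)→5560 …(+2); best=1720 via (A,hash)
  {CE}: card=30000; try (E,hash)→6000, (C,hash)→6000, (E,merge)→6300, (C,merge)→6300, (E,nl_idx)→33000, (E,nl)→90300 …(+1); best=6000 via (E,hash)
  {BDE}: card=36000; try (D,merge)→5800, (D,hash)→6280, (D,nl_idx)→38800, (B,hash)→51480, (D,nl)→72640, (B,nl_idx)→312000 …(+2); best=5800 via (D,merge)
  {ABE}: card=960; try (A,hash)→2000, (A,nl_idx)→3280, (B,hash)→3400, (A,merge)→3440, (B,nl_idx)→9880, (B,merge)→16400 …(+2); best=2000 via (A,hash)
  {BCE}: card=24000; try (C,merge)→5800, (C,hash)→6280, (B,hash)→36480, (C,nl)→72640, (B,nl_idx)→210000, (B,merge)→486280 …(+1); best=5800 via (C,merge)
  {ADE}: card=180000; try (D,hash)→8320, (D,merge)→19120, (A,hash)→52120, (D,nl_idx)→192520, (D,nl)→361720, (A,nl_idx)→501000 …(+2); best=8320 via (D,hash)
  {CDE}: card=4500000; try (D,hash)→41400, (C,hash)→56400, (D,merge)→489000, (C,merge)→774000, (D,nl_idx)→4776000, (D,nl)→9006000 …(+1); best=41400 via (D,hash)
  {ACE}: card=120000; try (C,hash)→8320, (C,merge)→19120, (A,hash)→37120, (A,nl_idx)→336000, (C,nl)→361720, (A,merge)→486640 …(+1); best=8320 via (C,hash)
  {ABDE}: card=144000; try (D,hash)→8360, (D,merge)→15560, (A,hash)→42920, (D,nl_idx)→154640, (B,hash)→188800, (D,nl)→290000 …(+6); best=8360 via (D,hash)
  {BCDE}: card=3600000; try (D,hash)→35200, (C,hash)→47200, (D,merge)→392800, (C,merge)→620800, (D,nl_idx)→3821800, (B,hash)→4541880 …(+5); best=35200 via (D,hash)
  {ABCE}: card=96000; try (C,hash)→8360, (C,merge)→15560, (A,hash)→30920, (B,hash)→128800, (A,nl_idx)→269800, (C,nl)→290000 …(+5); best=8360 via (C,hash)
  {ACDE}: card=18000000; try (D,hash)→133720, (C,hash)→193720, (D,merge)→2171320, (C,merge)→3431320, (A,hash)→4542520, (D,nl_idx)→19088320 …(+5); best=133720 via (D,hash)
  {ABCDE}: card=14400000; try (D,hash)→109760, (C,hash)→157760, (D,merge)→1739360, (C,merge)→2747360, (A,hash)→3636320, (D,nl_idx)→15272360 …(+9); best=109760 via (D,hash)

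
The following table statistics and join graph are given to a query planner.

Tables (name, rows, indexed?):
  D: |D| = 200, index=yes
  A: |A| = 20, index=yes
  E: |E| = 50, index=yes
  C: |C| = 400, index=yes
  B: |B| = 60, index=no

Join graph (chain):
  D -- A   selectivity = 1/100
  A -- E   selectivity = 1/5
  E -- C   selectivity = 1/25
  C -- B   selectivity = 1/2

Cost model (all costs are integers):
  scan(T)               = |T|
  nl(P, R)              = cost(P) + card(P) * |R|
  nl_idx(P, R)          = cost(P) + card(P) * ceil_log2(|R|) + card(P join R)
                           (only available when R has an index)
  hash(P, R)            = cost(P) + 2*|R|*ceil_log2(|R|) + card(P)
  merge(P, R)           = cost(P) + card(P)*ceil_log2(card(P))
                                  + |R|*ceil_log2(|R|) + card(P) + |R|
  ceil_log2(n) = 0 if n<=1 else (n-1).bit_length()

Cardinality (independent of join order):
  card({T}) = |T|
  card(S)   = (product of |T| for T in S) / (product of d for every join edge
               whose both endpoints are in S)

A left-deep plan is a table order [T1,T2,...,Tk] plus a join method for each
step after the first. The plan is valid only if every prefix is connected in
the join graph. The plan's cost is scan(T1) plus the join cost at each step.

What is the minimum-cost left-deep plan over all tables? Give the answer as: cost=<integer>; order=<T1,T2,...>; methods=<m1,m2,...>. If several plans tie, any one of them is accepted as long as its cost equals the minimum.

cost=15570; order=A,D,E,C,B; methods=nl_idx,merge,hash,hash

Selinger DP (subsets sized 1..n):
  {D}: scan cost=200, card=200
  {A}: scan cost=20, card=20
  {E}: scan cost=50, card=50
  {C}: scan cost=400, card=400
  {B}: scan cost=60, card=60
  {AD}: card=40; try (D,nl_idx)→220, (A,hash)→600, (A,nl_idx)→1240, (D,merge)→1940, (A,merge)→2120, (D,hash)→3240 …(+2); best=220 via (D,nl_idx)
  {AE}: card=200; try (A,hash)→300, (E,nl_idx)→340, (E,merge)→490, (A,nl_idx)→500, (A,merge)→520, (E,hash)→640 …(+2); best=300 via (A,hash)
  {CE}: card=800; try (C,nl_idx)→1300, (E,hash)→1400, (E,nl_idx)→3600, (C,merge)→4400, (E,merge)→4750, (C,hash)→7300 …(+2); best=1300 via (C,nl_idx)
  {BC}: card=12000; try (B,hash)→1520, (C,merge)→4480, (B,merge)→4820, (C,hash)→7320, (C,nl_idx)→12600, (C,nl)→24060 …(+1); best=1520 via (B,hash)
  {ADE}: card=400; try (E,merge)→850, (E,hash)→860, (E,nl_idx)→860, (E,nl)→2220, (D,nl_idx)→2300, (D,hash)→3700 …(+2); best=850 via (E,merge)
  {ACE}: card=3200; try (A,hash)→2300, (C,nl_idx)→5300, (C,merge)→6100, (C,hash)→7700, (A,nl_idx)→8500, (A,merge)→10220 …(+2); best=2300 via (A,hash)
  {BCE}: card=24000; try (B,hash)→2820, (B,merge)→10520, (E,hash)→14120, (B,nl)→49300, (E,nl_idx)→97520, (E,merge)→181870 …(+1); best=2820 via (B,hash)
  {ACDE}: card=6400; try (C,hash)→8450, (D,hash)→8700, (C,merge)→8850, (C,nl_idx)→10850, (D,nl_idx)→34300, (D,merge)→45700 …(+2); best=8450 via (C,hash)
  {ABCE}: card=96000; try (B,hash)→6220, (A,hash)→27020, (B,merge)→44320, (B,nl)→194300, (A,nl_idx)→218820, (A,merge)→386940 …(+1); best=6220 via (B,hash)
  {ABCDE}: card=192000; try (B,hash)→15570, (B,merge)→98470, (D,hash)→105420, (B,nl)→392450, (D,nl_idx)→966220, (D,merge)→1736020 …(+1); best=15570 via (B,hash)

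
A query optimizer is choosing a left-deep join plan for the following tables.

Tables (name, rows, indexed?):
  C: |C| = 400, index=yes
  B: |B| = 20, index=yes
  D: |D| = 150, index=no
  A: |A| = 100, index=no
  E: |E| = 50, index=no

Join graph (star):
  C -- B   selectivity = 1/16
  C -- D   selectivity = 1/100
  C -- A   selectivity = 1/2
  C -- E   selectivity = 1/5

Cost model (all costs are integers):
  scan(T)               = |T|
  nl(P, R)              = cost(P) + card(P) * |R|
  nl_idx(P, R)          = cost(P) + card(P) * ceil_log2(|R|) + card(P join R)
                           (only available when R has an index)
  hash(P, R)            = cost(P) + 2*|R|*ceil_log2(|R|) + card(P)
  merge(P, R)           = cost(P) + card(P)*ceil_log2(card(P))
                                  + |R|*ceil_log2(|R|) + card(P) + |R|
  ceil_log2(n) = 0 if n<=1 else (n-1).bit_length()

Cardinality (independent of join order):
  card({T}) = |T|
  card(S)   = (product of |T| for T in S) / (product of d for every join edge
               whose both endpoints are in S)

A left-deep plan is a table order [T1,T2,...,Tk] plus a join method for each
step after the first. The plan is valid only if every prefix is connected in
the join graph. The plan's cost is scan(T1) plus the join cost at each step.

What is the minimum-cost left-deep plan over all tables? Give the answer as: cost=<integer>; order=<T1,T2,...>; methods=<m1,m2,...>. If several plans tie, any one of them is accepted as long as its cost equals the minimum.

Selinger DP (subsets sized 1..n):
  {C}: scan cost=400, card=400
  {B}: scan cost=20, card=20
  {D}: scan cost=150, card=150
  {A}: scan cost=100, card=100
  {E}: scan cost=50, card=50
  {BC}: card=500; try (C,nl_idx)→700, (B,hash)→1000, (B,nl_idx)→2900, (C,merge)→4140, (B,merge)→4520, (C,hash)→7240 …(+2); best=700 via (C,nl_idx)
  {CD}: card=600; try (C,nl_idx)→2100, (D,hash)→3200, (C,merge)→5500, (D,merge)→5750, (C,hash)→7500, (C,nl)→60150 …(+1); best=2100 via (C,nl_idx)
  {AC}: card=20000; try (A,hash)→2200, (C,merge)→4900, (A,merge)→5200, (C,hash)→7400, (C,nl_idx)→21000, (C,nl)→40100 …(+1); best=2200 via (A,hash)
  {CE}: card=4000; try (E,hash)→1400, (C,merge)→4400, (C,nl_idx)→4500, (E,merge)→4750, (C,hash)→7300, (C,nl)→20050 …(+1); best=1400 via (E,hash)
  {BCD}: card=750; try (B,hash)→2900, (D,hash)→3600, (B,nl_idx)→5850, (D,merge)→7050, (B,merge)→8820, (B,nl)→14100 …(+1); best=2900 via (B,hash)
  {ABC}: card=25000; try (A,hash)→2600, (A,merge)→6500, (B,hash)→22400, (A,nl)→50700, (B,nl_idx)→127200, (B,merge)→322320 …(+1); best=2600 via (A,hash)
  {BCE}: card=5000; try (E,hash)→1800, (B,hash)→5600, (E,merge)→6050, (E,nl)→25700, (B,nl_idx)→26400, (B,merge)→53520 …(+1); best=1800 via (E,hash)
  {ACD}: card=30000; try (A,hash)→4100, (A,merge)→9500, (D,hash)→24600, (A,nl)→62100, (D,merge)→323550, (D,nl)→3002200; best=4100 via (A,hash)
  {CDE}: card=6000; try (E,hash)→3300, (D,hash)→7800, (E,merge)→9050, (E,nl)→32100, (D,merge)→54750, (D,nl)→601400; best=3300 via (E,hash)
  {ACE}: card=200000; try (A,hash)→6800, (E,hash)→22800, (A,merge)→54200, (E,merge)→322550, (A,nl)→401400, (E,nl)→1002200; best=6800 via (A,hash)
  {ABCD}: card=37500; try (A,hash)→5050, (A,merge)→11950, (D,hash)→30000, (B,hash)→34300, (A,nl)→77900, (B,nl_idx)→191600 …(+4); best=5050 via (A,hash)
  {BCDE}: card=7500; try (E,hash)→4250, (D,hash)→9200, (B,hash)→9500, (E,merge)→11500, (E,nl)→40400, (B,nl_idx)→40800 …(+4); best=4250 via (E,hash)
  {ABCE}: card=250000; try (A,hash)→8200, (E,hash)→28200, (A,merge)→72600, (B,hash)→207000, (E,merge)→402950, (A,nl)→501800 …(+4); best=8200 via (A,hash)
  {ACDE}: card=300000; try (A,hash)→10700, (E,hash)→34700, (A,merge)→88100, (D,hash)→209200, (E,merge)→484450, (A,nl)→603300 …(+3); best=10700 via (A,hash)
  {ABCDE}: card=375000; try (A,hash)→13150, (E,hash)→43150, (A,merge)→110050, (D,hash)→260600, (B,hash)→310900, (E,merge)→642900 …(+7); best=13150 via (A,hash)

cost=13150; order=D,C,B,E,A; methods=nl_idx,hash,hash,hash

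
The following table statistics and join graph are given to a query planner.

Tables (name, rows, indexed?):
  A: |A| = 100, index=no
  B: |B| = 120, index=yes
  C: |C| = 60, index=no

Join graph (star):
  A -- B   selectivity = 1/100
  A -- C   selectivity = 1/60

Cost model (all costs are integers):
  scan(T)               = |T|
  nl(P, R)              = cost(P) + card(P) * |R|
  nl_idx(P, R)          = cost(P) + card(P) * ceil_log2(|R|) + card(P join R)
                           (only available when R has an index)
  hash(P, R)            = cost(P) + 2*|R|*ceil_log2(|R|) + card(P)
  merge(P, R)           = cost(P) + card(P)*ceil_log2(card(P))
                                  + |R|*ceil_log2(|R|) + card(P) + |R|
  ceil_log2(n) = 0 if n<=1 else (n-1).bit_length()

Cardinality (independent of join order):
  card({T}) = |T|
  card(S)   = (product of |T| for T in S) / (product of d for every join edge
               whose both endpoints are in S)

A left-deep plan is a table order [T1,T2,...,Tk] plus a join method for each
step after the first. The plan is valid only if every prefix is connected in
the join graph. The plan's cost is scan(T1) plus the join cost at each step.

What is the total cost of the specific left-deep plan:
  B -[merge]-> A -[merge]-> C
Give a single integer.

3260

step 1: scan B: cost=120, card=120
step 2: join A via merge
    card(P join A) = 120*100/(100) = 120
    cost = 120 + 120*7 + 100*7 + 120 + 100 = 1880
step 3: join C via merge
    card(P join C) = 120*60/(60) = 120
    cost = 1880 + 120*7 + 60*6 + 120 + 60 = 3260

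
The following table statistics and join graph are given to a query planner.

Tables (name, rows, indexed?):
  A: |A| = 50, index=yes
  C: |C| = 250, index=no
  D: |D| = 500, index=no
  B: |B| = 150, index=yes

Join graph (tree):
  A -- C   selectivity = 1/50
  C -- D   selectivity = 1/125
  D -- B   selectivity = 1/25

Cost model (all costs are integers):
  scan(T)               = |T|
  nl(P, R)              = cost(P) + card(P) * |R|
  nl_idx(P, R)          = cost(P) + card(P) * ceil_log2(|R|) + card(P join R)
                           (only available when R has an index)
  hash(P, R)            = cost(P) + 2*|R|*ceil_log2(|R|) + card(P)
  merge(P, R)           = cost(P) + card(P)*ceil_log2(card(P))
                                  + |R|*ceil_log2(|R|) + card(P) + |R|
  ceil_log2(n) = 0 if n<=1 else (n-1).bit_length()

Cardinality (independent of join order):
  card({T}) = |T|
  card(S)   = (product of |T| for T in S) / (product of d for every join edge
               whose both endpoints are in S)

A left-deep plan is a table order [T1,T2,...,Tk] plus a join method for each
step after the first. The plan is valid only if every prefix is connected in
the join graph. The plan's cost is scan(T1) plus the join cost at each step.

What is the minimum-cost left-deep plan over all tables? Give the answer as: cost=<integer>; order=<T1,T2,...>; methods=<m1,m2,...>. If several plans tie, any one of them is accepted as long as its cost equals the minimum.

Selinger DP (subsets sized 1..n):
  {A}: scan cost=50, card=50
  {C}: scan cost=250, card=250
  {D}: scan cost=500, card=500
  {B}: scan cost=150, card=150
  {AC}: card=250; try (A,hash)→1100, (A,nl_idx)→2000, (C,merge)→2650, (A,merge)→2850, (C,hash)→4100, (C,nl)→12550 …(+1); best=1100 via (A,hash)
  {CD}: card=1000; try (C,hash)→5000, (D,merge)→7500, (C,merge)→7750, (D,hash)→9500, (D,nl)→125250, (C,nl)→125500; best=5000 via (C,hash)
  {BD}: card=3000; try (B,hash)→3400, (D,merge)→6500, (B,merge)→6850, (B,nl_idx)→7500, (D,hash)→9300, (D,nl)→75150 …(+1); best=3400 via (B,hash)
  {ACD}: card=1000; try (A,hash)→6600, (D,merge)→8350, (D,hash)→10350, (A,nl_idx)→12000, (A,merge)→16350, (A,nl)→55000 …(+1); best=6600 via (A,hash)
  {BCD}: card=6000; try (B,hash)→8400, (C,hash)→10400, (B,merge)→17350, (B,nl_idx)→19000, (C,merge)→44650, (B,nl)→155000 …(+1); best=8400 via (B,hash)
  {ABCD}: card=6000; try (B,hash)→10000, (A,hash)→15000, (B,merge)→18950, (B,nl_idx)→20600, (A,nl_idx)→50400, (A,merge)→92750 …(+2); best=10000 via (B,hash)

cost=10000; order=D,C,A,B; methods=hash,hash,hash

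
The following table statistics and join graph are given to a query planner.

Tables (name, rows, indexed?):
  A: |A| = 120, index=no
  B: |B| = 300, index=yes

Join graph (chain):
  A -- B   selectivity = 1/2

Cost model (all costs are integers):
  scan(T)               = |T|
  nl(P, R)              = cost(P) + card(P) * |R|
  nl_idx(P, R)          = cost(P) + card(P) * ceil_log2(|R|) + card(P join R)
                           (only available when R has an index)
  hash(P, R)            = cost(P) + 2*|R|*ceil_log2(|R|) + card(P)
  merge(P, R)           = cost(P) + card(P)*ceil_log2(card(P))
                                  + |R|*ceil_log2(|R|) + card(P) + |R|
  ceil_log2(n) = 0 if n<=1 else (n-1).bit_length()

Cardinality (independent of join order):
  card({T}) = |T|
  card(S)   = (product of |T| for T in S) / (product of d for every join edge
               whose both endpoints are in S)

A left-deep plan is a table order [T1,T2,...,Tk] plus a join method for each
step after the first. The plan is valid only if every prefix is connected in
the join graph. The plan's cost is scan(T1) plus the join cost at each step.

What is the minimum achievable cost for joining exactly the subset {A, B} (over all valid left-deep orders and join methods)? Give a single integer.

Selinger DP over subsets of {A,B}:
  {A}: scan cost=120, card=120
  {B}: scan cost=300, card=300
  {AB}: card=18000; try (A,hash)→2280, (B,merge)→4080, (A,merge)→4260, (B,hash)→5640, (B,nl_idx)→19200, (B,nl)→36120 …(+1); best=2280 via (A,hash)

2280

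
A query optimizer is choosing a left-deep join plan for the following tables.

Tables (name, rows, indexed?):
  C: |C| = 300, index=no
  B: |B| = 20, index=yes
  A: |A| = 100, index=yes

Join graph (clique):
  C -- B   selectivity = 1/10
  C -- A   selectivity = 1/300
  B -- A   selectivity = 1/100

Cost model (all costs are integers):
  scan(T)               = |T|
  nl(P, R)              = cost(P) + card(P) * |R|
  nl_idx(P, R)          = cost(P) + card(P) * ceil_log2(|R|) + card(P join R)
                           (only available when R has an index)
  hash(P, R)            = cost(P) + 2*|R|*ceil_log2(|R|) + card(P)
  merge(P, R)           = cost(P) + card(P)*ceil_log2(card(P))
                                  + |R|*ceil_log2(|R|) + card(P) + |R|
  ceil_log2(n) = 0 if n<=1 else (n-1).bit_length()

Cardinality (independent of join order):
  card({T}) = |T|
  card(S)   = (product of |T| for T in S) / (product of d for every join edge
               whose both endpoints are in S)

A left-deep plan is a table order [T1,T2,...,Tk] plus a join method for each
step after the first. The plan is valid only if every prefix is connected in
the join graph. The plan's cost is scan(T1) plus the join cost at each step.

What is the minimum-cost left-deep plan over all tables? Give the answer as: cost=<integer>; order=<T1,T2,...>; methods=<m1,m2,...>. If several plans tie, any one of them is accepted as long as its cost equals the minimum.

cost=2300; order=C,A,B; methods=hash,hash

Selinger DP (subsets sized 1..n):
  {C}: scan cost=300, card=300
  {B}: scan cost=20, card=20
  {A}: scan cost=100, card=100
  {BC}: card=600; try (B,hash)→800, (B,nl_idx)→2400, (C,merge)→3140, (B,merge)→3420, (C,hash)→5440, (C,nl)→6020 …(+1); best=800 via (B,hash)
  {AC}: card=100; try (A,hash)→2000, (A,nl_idx)→2500, (C,merge)→3900, (A,merge)→4100, (C,hash)→5600, (C,nl)→30100 …(+1); best=2000 via (A,hash)
  {AB}: card=20; try (A,nl_idx)→180, (B,hash)→400, (B,nl_idx)→620, (A,merge)→940, (B,merge)→1020, (A,hash)→1440 …(+2); best=180 via (A,nl_idx)
  {ABC}: card=2; try (B,hash)→2300, (B,nl_idx)→2502, (A,hash)→2800, (B,merge)→2920, (C,merge)→3300, (B,nl)→4000 …(+5); best=2300 via (B,hash)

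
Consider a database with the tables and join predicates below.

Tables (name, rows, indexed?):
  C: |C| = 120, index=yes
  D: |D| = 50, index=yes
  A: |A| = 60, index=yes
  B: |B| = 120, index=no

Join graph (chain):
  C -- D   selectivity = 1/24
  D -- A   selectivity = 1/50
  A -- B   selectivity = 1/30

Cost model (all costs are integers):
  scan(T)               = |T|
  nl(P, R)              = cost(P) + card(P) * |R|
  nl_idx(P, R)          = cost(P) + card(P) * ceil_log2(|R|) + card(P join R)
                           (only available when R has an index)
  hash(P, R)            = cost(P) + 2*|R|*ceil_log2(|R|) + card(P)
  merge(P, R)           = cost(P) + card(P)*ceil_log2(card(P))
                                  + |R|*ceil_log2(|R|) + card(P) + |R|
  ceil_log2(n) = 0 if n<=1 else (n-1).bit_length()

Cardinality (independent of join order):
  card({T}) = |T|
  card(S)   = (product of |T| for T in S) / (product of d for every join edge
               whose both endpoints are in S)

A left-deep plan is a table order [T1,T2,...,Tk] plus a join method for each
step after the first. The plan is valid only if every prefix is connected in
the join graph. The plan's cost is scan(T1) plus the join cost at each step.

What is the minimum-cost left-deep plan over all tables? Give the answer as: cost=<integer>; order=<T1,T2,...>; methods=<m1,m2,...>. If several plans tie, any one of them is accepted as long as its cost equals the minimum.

cost=3110; order=D,A,C,B; methods=nl_idx,nl_idx,hash

Selinger DP (subsets sized 1..n):
  {C}: scan cost=120, card=120
  {D}: scan cost=50, card=50
  {A}: scan cost=60, card=60
  {B}: scan cost=120, card=120
  {CD}: card=250; try (C,nl_idx)→650, (D,hash)→840, (D,nl_idx)→1090, (C,merge)→1360, (D,merge)→1430, (C,hash)→1780 …(+2); best=650 via (C,nl_idx)
  {AD}: card=60; try (A,nl_idx)→410, (D,nl_idx)→480, (D,hash)→720, (A,hash)→820, (A,merge)→820, (D,merge)→830 …(+2); best=410 via (A,nl_idx)
  {AB}: card=240; try (A,hash)→960, (A,nl_idx)→1080, (B,merge)→1440, (A,merge)→1500, (B,hash)→1800, (B,nl)→7260 …(+1); best=960 via (A,hash)
  {ACD}: card=300; try (C,nl_idx)→1130, (A,hash)→1620, (C,merge)→1790, (C,hash)→2150, (A,nl_idx)→2450, (A,merge)→3320 …(+2); best=1130 via (C,nl_idx)
  {ABD}: card=240; try (B,merge)→1790, (D,hash)→1800, (B,hash)→2150, (D,nl_idx)→2640, (D,merge)→3470, (B,nl)→7610 …(+1); best=1790 via (B,merge)
  {ABCD}: card=1200; try (B,hash)→3110, (C,hash)→3710, (C,nl_idx)→4670, (C,merge)→4910, (B,merge)→5090, (C,nl)→30590 …(+1); best=3110 via (B,hash)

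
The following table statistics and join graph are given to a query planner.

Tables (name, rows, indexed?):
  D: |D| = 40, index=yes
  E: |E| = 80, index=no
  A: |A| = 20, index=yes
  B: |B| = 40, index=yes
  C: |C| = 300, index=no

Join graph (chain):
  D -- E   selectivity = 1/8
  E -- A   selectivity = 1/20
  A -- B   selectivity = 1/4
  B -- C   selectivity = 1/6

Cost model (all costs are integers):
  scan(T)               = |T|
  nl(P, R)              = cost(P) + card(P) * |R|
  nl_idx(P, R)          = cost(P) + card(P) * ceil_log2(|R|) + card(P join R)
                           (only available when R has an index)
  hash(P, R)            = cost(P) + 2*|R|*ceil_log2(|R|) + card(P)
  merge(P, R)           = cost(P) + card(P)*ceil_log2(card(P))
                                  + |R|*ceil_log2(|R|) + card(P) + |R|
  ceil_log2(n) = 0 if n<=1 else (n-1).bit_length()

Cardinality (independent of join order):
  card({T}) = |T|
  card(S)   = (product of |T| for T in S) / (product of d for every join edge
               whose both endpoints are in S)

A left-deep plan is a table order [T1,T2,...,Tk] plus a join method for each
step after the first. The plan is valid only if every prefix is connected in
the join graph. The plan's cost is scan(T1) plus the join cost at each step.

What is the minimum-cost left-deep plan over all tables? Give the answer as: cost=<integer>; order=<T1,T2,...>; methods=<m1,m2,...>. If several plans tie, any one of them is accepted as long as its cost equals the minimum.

Selinger DP (subsets sized 1..n):
  {D}: scan cost=40, card=40
  {E}: scan cost=80, card=80
  {A}: scan cost=20, card=20
  {B}: scan cost=40, card=40
  {C}: scan cost=300, card=300
  {DE}: card=400; try (D,hash)→640, (E,merge)→960, (D,nl_idx)→960, (D,merge)→1000, (E,hash)→1200, (E,nl)→3240 …(+1); best=640 via (D,hash)
  {AE}: card=80; try (A,hash)→360, (A,nl_idx)→560, (E,merge)→780, (A,merge)→840, (E,hash)→1160, (E,nl)→1620 …(+1); best=360 via (A,hash)
  {AB}: card=200; try (A,hash)→280, (B,nl_idx)→340, (B,merge)→420, (A,merge)→440, (A,nl_idx)→440, (B,hash)→520 …(+2); best=280 via (A,hash)
  {BC}: card=2000; try (B,hash)→1080, (C,merge)→3320, (B,merge)→3580, (B,nl_idx)→4100, (C,hash)→5480, (C,nl)→12040 …(+1); best=1080 via (B,hash)
  {ADE}: card=400; try (D,hash)→920, (D,nl_idx)→1240, (A,hash)→1240, (D,merge)→1280, (A,nl_idx)→3040, (D,nl)→3560 …(+2); best=920 via (D,hash)
  {ABE}: card=800; try (B,hash)→920, (B,merge)→1280, (E,hash)→1600, (B,nl_idx)→1640, (E,merge)→2720, (B,nl)→3560 …(+1); best=920 via (B,hash)
  {ABC}: card=10000; try (A,hash)→3280, (C,merge)→5080, (C,hash)→5880, (A,nl_idx)→21080, (A,merge)→25200, (A,nl)→41080 …(+1); best=3280 via (A,hash)
  {ABDE}: card=4000; try (B,hash)→1800, (D,hash)→2200, (B,merge)→5200, (B,nl_idx)→7320, (D,nl_idx)→9720, (D,merge)→10000 …(+2); best=1800 via (B,hash)
  {ABCE}: card=40000; try (C,hash)→7120, (C,merge)→12720, (E,hash)→14400, (E,merge)→153920, (C,nl)→240920, (E,nl)→803280; best=7120 via (C,hash)
  {ABCDE}: card=200000; try (C,hash)→11200, (D,hash)→47600, (C,merge)→56800, (D,nl_idx)→447120, (D,merge)→687400, (C,nl)→1201800 …(+1); best=11200 via (C,hash)

cost=11200; order=E,A,D,B,C; methods=hash,hash,hash,hash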